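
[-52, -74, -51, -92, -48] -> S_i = Random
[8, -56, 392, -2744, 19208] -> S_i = 8*-7^i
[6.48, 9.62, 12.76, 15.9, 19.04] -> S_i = 6.48 + 3.14*i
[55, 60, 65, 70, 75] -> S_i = 55 + 5*i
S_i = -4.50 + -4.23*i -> [-4.5, -8.73, -12.96, -17.19, -21.42]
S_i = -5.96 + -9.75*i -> [-5.96, -15.71, -25.46, -35.21, -44.96]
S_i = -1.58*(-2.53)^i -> [-1.58, 4.0, -10.11, 25.59, -64.74]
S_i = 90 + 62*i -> [90, 152, 214, 276, 338]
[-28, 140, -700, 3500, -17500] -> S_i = -28*-5^i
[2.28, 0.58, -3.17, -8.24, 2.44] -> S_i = Random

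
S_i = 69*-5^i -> [69, -345, 1725, -8625, 43125]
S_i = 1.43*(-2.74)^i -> [1.43, -3.92, 10.74, -29.42, 80.6]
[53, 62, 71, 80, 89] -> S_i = 53 + 9*i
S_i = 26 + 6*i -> [26, 32, 38, 44, 50]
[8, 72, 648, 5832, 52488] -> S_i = 8*9^i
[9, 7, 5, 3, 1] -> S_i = 9 + -2*i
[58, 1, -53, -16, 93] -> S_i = Random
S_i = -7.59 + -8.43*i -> [-7.59, -16.02, -24.45, -32.88, -41.31]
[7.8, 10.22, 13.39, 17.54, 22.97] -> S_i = 7.80*1.31^i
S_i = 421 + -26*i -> [421, 395, 369, 343, 317]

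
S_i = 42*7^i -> [42, 294, 2058, 14406, 100842]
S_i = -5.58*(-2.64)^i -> [-5.58, 14.73, -38.89, 102.67, -271.05]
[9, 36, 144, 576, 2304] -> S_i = 9*4^i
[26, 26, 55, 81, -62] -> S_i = Random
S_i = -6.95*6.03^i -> [-6.95, -41.91, -252.71, -1523.83, -9188.7]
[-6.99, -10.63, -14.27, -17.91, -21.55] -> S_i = -6.99 + -3.64*i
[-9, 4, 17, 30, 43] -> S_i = -9 + 13*i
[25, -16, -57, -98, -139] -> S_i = 25 + -41*i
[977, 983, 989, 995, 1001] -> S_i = 977 + 6*i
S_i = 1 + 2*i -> [1, 3, 5, 7, 9]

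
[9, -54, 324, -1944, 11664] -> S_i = 9*-6^i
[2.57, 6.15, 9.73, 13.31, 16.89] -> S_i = 2.57 + 3.58*i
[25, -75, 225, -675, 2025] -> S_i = 25*-3^i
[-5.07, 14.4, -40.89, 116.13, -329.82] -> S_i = -5.07*(-2.84)^i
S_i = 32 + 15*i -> [32, 47, 62, 77, 92]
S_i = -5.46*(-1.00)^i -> [-5.46, 5.46, -5.46, 5.46, -5.46]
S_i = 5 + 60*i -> [5, 65, 125, 185, 245]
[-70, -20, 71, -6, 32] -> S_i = Random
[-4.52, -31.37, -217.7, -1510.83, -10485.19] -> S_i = -4.52*6.94^i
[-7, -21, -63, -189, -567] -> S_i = -7*3^i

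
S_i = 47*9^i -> [47, 423, 3807, 34263, 308367]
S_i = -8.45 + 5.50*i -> [-8.45, -2.95, 2.55, 8.05, 13.55]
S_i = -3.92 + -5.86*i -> [-3.92, -9.78, -15.64, -21.5, -27.36]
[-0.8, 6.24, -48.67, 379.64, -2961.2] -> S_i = -0.80*(-7.80)^i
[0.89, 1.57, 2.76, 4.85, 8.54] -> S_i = 0.89*1.76^i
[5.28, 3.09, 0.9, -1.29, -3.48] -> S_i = 5.28 + -2.19*i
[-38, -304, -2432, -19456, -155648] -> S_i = -38*8^i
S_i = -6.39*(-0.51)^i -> [-6.39, 3.26, -1.66, 0.85, -0.43]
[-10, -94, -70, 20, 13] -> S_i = Random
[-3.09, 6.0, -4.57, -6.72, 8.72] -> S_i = Random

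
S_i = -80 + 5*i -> [-80, -75, -70, -65, -60]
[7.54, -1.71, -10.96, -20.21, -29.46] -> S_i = 7.54 + -9.25*i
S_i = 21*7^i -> [21, 147, 1029, 7203, 50421]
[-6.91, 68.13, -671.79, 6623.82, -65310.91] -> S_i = -6.91*(-9.86)^i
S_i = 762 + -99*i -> [762, 663, 564, 465, 366]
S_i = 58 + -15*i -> [58, 43, 28, 13, -2]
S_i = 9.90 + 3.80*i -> [9.9, 13.7, 17.5, 21.3, 25.1]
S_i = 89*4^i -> [89, 356, 1424, 5696, 22784]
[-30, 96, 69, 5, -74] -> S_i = Random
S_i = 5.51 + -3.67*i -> [5.51, 1.84, -1.83, -5.5, -9.17]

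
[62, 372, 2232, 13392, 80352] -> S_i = 62*6^i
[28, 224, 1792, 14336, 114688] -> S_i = 28*8^i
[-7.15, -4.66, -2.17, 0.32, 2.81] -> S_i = -7.15 + 2.49*i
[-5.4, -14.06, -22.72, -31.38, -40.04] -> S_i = -5.40 + -8.66*i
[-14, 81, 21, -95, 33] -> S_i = Random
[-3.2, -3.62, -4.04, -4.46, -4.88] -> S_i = -3.20 + -0.42*i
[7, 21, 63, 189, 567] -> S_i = 7*3^i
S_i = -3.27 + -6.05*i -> [-3.27, -9.32, -15.37, -21.42, -27.47]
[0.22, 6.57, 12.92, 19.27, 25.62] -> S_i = 0.22 + 6.35*i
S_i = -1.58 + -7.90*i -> [-1.58, -9.48, -17.38, -25.28, -33.18]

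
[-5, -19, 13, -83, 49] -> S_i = Random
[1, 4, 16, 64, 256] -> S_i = 1*4^i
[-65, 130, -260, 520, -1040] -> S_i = -65*-2^i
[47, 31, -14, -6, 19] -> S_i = Random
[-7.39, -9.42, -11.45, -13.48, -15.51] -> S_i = -7.39 + -2.03*i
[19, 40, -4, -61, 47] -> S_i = Random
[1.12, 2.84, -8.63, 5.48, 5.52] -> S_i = Random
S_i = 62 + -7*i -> [62, 55, 48, 41, 34]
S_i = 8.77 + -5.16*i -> [8.77, 3.61, -1.55, -6.71, -11.87]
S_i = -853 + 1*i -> [-853, -852, -851, -850, -849]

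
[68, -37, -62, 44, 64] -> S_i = Random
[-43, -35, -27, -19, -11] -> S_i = -43 + 8*i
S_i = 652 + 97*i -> [652, 749, 846, 943, 1040]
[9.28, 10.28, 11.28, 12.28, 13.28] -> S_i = 9.28 + 1.00*i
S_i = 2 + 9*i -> [2, 11, 20, 29, 38]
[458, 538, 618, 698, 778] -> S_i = 458 + 80*i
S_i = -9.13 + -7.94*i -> [-9.13, -17.07, -25.01, -32.95, -40.89]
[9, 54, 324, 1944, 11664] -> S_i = 9*6^i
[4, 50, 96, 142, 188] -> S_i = 4 + 46*i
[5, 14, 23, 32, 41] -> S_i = 5 + 9*i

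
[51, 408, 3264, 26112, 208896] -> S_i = 51*8^i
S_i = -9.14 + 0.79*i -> [-9.14, -8.35, -7.56, -6.77, -5.98]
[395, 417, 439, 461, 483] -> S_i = 395 + 22*i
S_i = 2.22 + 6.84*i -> [2.22, 9.06, 15.9, 22.74, 29.58]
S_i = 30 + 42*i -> [30, 72, 114, 156, 198]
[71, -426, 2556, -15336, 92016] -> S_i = 71*-6^i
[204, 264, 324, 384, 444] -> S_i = 204 + 60*i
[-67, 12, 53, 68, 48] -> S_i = Random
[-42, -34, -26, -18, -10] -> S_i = -42 + 8*i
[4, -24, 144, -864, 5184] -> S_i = 4*-6^i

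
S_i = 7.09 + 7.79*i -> [7.09, 14.88, 22.67, 30.46, 38.25]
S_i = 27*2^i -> [27, 54, 108, 216, 432]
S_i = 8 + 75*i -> [8, 83, 158, 233, 308]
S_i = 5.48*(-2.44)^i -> [5.48, -13.37, 32.63, -79.61, 194.24]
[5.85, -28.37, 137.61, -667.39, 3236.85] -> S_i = 5.85*(-4.85)^i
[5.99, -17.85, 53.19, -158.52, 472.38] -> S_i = 5.99*(-2.98)^i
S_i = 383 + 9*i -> [383, 392, 401, 410, 419]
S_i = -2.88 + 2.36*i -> [-2.88, -0.52, 1.84, 4.2, 6.56]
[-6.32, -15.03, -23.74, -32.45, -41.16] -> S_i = -6.32 + -8.71*i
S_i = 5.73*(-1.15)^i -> [5.73, -6.59, 7.58, -8.71, 10.02]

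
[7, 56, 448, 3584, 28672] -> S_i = 7*8^i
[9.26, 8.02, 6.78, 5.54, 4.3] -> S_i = 9.26 + -1.24*i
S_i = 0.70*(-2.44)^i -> [0.7, -1.71, 4.17, -10.17, 24.81]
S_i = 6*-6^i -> [6, -36, 216, -1296, 7776]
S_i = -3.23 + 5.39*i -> [-3.23, 2.16, 7.55, 12.94, 18.33]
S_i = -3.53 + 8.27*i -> [-3.53, 4.74, 13.01, 21.28, 29.55]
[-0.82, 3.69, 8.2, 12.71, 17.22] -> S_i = -0.82 + 4.51*i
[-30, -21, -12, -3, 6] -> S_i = -30 + 9*i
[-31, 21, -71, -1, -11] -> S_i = Random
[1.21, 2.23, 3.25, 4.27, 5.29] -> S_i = 1.21 + 1.02*i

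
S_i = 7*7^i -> [7, 49, 343, 2401, 16807]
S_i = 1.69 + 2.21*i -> [1.69, 3.9, 6.11, 8.32, 10.53]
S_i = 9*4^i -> [9, 36, 144, 576, 2304]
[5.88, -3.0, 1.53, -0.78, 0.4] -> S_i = 5.88*(-0.51)^i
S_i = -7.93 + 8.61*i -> [-7.93, 0.68, 9.29, 17.9, 26.51]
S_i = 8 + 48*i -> [8, 56, 104, 152, 200]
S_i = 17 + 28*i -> [17, 45, 73, 101, 129]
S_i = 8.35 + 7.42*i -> [8.35, 15.77, 23.19, 30.61, 38.03]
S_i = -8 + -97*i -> [-8, -105, -202, -299, -396]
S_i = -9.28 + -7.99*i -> [-9.28, -17.27, -25.26, -33.25, -41.24]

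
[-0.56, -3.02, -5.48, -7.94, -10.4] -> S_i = -0.56 + -2.46*i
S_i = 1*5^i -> [1, 5, 25, 125, 625]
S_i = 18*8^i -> [18, 144, 1152, 9216, 73728]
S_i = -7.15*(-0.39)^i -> [-7.15, 2.79, -1.09, 0.42, -0.17]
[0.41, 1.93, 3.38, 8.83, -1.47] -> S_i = Random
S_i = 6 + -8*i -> [6, -2, -10, -18, -26]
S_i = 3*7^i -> [3, 21, 147, 1029, 7203]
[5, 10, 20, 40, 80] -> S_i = 5*2^i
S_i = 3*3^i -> [3, 9, 27, 81, 243]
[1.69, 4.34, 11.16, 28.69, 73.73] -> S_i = 1.69*2.57^i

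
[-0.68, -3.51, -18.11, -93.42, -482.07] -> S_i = -0.68*5.16^i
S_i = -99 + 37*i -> [-99, -62, -25, 12, 49]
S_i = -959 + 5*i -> [-959, -954, -949, -944, -939]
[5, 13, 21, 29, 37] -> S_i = 5 + 8*i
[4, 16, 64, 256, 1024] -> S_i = 4*4^i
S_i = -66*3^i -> [-66, -198, -594, -1782, -5346]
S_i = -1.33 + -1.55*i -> [-1.33, -2.88, -4.43, -5.98, -7.53]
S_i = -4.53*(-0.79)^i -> [-4.53, 3.58, -2.83, 2.23, -1.76]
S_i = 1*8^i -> [1, 8, 64, 512, 4096]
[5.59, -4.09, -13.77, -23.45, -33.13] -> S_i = 5.59 + -9.68*i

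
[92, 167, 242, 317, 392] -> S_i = 92 + 75*i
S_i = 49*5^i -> [49, 245, 1225, 6125, 30625]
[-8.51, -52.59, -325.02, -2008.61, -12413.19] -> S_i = -8.51*6.18^i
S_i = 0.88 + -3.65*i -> [0.88, -2.77, -6.42, -10.07, -13.72]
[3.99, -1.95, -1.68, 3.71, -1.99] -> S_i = Random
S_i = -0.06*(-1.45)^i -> [-0.06, 0.09, -0.13, 0.18, -0.27]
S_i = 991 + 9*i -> [991, 1000, 1009, 1018, 1027]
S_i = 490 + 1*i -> [490, 491, 492, 493, 494]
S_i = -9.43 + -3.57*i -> [-9.43, -13.0, -16.57, -20.14, -23.71]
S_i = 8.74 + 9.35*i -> [8.74, 18.09, 27.44, 36.79, 46.14]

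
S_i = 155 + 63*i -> [155, 218, 281, 344, 407]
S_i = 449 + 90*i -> [449, 539, 629, 719, 809]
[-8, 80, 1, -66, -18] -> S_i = Random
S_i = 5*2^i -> [5, 10, 20, 40, 80]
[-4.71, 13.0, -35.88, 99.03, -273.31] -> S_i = -4.71*(-2.76)^i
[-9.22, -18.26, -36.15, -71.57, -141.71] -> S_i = -9.22*1.98^i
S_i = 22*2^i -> [22, 44, 88, 176, 352]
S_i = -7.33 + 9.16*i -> [-7.33, 1.83, 10.99, 20.15, 29.31]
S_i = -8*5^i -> [-8, -40, -200, -1000, -5000]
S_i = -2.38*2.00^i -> [-2.38, -4.76, -9.52, -19.04, -38.08]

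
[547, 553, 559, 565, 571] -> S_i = 547 + 6*i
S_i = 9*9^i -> [9, 81, 729, 6561, 59049]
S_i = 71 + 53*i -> [71, 124, 177, 230, 283]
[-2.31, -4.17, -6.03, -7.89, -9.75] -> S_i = -2.31 + -1.86*i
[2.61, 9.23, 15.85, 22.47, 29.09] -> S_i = 2.61 + 6.62*i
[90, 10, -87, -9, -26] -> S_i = Random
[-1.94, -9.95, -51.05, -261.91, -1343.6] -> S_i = -1.94*5.13^i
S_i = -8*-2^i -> [-8, 16, -32, 64, -128]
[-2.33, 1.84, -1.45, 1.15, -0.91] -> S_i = -2.33*(-0.79)^i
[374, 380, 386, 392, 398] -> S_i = 374 + 6*i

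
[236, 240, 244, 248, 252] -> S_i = 236 + 4*i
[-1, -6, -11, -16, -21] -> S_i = -1 + -5*i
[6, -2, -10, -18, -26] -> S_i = 6 + -8*i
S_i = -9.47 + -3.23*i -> [-9.47, -12.7, -15.93, -19.16, -22.39]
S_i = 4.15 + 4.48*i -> [4.15, 8.63, 13.11, 17.59, 22.07]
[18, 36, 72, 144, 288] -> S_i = 18*2^i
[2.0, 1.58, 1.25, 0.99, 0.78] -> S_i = 2.00*0.79^i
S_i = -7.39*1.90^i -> [-7.39, -14.04, -26.68, -50.69, -96.31]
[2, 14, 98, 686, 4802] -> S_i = 2*7^i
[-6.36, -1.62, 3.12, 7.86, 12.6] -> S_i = -6.36 + 4.74*i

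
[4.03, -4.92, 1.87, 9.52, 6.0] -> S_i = Random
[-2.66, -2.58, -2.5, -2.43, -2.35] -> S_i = -2.66*0.97^i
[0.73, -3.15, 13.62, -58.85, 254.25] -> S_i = 0.73*(-4.32)^i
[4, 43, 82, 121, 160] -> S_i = 4 + 39*i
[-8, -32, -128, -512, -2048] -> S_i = -8*4^i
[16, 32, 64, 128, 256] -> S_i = 16*2^i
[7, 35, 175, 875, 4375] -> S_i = 7*5^i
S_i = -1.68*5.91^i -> [-1.68, -9.93, -58.68, -346.79, -2049.55]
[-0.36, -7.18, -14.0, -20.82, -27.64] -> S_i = -0.36 + -6.82*i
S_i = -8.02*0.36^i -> [-8.02, -2.89, -1.04, -0.37, -0.13]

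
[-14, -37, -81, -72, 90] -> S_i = Random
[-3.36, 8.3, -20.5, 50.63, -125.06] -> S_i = -3.36*(-2.47)^i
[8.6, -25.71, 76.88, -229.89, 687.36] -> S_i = 8.60*(-2.99)^i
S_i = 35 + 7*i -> [35, 42, 49, 56, 63]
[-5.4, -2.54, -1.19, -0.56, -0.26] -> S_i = -5.40*0.47^i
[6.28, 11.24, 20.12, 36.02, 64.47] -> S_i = 6.28*1.79^i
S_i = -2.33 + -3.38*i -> [-2.33, -5.71, -9.09, -12.47, -15.85]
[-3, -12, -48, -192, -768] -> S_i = -3*4^i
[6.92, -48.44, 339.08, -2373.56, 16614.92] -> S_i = 6.92*(-7.00)^i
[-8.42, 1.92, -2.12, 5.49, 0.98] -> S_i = Random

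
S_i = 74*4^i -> [74, 296, 1184, 4736, 18944]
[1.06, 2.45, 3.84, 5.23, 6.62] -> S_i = 1.06 + 1.39*i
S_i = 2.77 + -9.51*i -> [2.77, -6.74, -16.25, -25.76, -35.27]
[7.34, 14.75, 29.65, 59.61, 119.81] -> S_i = 7.34*2.01^i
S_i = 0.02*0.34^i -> [0.02, 0.01, 0.0, 0.0, 0.0]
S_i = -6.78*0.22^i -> [-6.78, -1.49, -0.33, -0.07, -0.02]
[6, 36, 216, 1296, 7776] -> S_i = 6*6^i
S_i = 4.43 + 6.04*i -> [4.43, 10.47, 16.51, 22.55, 28.59]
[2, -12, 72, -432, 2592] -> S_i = 2*-6^i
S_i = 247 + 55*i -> [247, 302, 357, 412, 467]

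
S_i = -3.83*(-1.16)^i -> [-3.83, 4.44, -5.15, 5.98, -6.93]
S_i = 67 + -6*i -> [67, 61, 55, 49, 43]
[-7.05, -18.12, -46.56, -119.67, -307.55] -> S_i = -7.05*2.57^i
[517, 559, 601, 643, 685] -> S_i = 517 + 42*i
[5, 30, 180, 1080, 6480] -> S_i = 5*6^i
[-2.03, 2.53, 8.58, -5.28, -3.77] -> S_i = Random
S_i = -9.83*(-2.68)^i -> [-9.83, 26.34, -70.6, 189.22, -507.1]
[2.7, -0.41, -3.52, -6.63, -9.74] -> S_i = 2.70 + -3.11*i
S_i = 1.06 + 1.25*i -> [1.06, 2.31, 3.56, 4.81, 6.06]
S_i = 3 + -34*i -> [3, -31, -65, -99, -133]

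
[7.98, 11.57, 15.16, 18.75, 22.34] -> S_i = 7.98 + 3.59*i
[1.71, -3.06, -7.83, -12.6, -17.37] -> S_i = 1.71 + -4.77*i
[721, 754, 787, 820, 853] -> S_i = 721 + 33*i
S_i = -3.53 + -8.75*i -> [-3.53, -12.28, -21.03, -29.78, -38.53]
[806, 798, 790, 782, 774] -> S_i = 806 + -8*i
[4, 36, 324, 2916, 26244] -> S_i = 4*9^i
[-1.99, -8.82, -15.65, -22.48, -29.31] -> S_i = -1.99 + -6.83*i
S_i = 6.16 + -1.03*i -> [6.16, 5.13, 4.1, 3.07, 2.04]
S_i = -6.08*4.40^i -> [-6.08, -26.75, -117.71, -517.92, -2278.84]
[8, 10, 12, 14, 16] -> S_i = 8 + 2*i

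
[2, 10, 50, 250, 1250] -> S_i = 2*5^i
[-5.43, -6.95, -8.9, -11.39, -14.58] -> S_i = -5.43*1.28^i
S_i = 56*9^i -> [56, 504, 4536, 40824, 367416]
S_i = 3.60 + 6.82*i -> [3.6, 10.42, 17.24, 24.06, 30.88]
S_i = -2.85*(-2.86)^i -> [-2.85, 8.15, -23.31, 66.67, -190.68]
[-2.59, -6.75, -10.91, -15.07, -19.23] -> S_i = -2.59 + -4.16*i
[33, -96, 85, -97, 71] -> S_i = Random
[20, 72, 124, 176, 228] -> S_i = 20 + 52*i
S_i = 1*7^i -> [1, 7, 49, 343, 2401]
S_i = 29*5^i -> [29, 145, 725, 3625, 18125]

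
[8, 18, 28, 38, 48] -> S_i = 8 + 10*i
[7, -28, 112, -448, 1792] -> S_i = 7*-4^i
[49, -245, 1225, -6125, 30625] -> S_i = 49*-5^i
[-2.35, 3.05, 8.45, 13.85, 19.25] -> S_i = -2.35 + 5.40*i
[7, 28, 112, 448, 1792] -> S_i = 7*4^i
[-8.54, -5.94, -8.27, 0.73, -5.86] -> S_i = Random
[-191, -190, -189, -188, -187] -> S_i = -191 + 1*i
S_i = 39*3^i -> [39, 117, 351, 1053, 3159]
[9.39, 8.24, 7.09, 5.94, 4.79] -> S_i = 9.39 + -1.15*i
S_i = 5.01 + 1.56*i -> [5.01, 6.57, 8.13, 9.69, 11.25]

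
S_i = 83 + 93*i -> [83, 176, 269, 362, 455]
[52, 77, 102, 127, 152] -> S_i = 52 + 25*i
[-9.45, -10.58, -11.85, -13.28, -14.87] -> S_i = -9.45*1.12^i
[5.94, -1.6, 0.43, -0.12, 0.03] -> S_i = 5.94*(-0.27)^i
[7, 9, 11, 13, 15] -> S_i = 7 + 2*i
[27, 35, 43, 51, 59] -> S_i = 27 + 8*i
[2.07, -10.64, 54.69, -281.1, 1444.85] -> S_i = 2.07*(-5.14)^i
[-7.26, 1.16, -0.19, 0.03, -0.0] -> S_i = -7.26*(-0.16)^i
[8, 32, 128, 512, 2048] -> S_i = 8*4^i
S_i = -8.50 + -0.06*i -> [-8.5, -8.56, -8.62, -8.68, -8.74]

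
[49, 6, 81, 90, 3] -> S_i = Random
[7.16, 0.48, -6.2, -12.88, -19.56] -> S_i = 7.16 + -6.68*i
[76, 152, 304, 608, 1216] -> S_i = 76*2^i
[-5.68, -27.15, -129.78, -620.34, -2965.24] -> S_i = -5.68*4.78^i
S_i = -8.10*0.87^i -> [-8.1, -7.05, -6.13, -5.33, -4.64]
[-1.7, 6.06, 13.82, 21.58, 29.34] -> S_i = -1.70 + 7.76*i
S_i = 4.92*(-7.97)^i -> [4.92, -39.21, 312.52, -2490.81, 19851.73]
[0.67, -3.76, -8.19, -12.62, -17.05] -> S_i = 0.67 + -4.43*i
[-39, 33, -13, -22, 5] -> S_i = Random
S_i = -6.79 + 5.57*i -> [-6.79, -1.22, 4.35, 9.92, 15.49]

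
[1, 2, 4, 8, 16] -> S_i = 1*2^i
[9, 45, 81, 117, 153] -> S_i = 9 + 36*i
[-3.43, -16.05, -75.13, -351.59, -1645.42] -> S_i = -3.43*4.68^i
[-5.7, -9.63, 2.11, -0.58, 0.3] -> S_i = Random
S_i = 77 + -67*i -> [77, 10, -57, -124, -191]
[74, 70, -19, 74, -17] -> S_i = Random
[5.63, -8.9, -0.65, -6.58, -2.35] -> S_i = Random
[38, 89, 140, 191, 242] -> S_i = 38 + 51*i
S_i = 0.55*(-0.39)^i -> [0.55, -0.21, 0.08, -0.03, 0.01]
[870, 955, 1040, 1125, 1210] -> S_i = 870 + 85*i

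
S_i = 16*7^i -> [16, 112, 784, 5488, 38416]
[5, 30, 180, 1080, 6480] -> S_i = 5*6^i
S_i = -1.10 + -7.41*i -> [-1.1, -8.51, -15.92, -23.33, -30.74]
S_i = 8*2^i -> [8, 16, 32, 64, 128]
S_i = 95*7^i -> [95, 665, 4655, 32585, 228095]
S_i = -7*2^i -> [-7, -14, -28, -56, -112]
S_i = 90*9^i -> [90, 810, 7290, 65610, 590490]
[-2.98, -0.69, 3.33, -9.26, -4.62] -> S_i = Random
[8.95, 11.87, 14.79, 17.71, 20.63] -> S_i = 8.95 + 2.92*i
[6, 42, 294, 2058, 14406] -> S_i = 6*7^i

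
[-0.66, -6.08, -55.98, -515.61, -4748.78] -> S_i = -0.66*9.21^i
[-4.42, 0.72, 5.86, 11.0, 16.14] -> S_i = -4.42 + 5.14*i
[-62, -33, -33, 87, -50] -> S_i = Random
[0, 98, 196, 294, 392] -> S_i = 0 + 98*i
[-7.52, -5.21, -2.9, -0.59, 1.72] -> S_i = -7.52 + 2.31*i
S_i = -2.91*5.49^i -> [-2.91, -15.98, -87.71, -481.52, -2643.52]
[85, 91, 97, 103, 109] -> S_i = 85 + 6*i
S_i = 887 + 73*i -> [887, 960, 1033, 1106, 1179]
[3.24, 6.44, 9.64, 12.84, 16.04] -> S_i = 3.24 + 3.20*i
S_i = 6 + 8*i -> [6, 14, 22, 30, 38]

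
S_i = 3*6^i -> [3, 18, 108, 648, 3888]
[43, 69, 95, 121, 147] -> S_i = 43 + 26*i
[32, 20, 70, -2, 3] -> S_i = Random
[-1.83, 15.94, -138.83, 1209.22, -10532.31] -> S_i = -1.83*(-8.71)^i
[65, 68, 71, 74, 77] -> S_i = 65 + 3*i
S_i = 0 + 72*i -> [0, 72, 144, 216, 288]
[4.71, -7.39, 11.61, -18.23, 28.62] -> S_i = 4.71*(-1.57)^i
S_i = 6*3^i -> [6, 18, 54, 162, 486]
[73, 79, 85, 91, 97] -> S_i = 73 + 6*i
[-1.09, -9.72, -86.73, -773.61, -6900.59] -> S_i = -1.09*8.92^i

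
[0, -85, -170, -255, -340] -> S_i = 0 + -85*i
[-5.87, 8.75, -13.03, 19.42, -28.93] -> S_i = -5.87*(-1.49)^i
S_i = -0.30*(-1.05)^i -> [-0.3, 0.32, -0.33, 0.35, -0.36]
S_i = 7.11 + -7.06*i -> [7.11, 0.05, -7.01, -14.07, -21.13]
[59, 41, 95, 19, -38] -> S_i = Random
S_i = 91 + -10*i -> [91, 81, 71, 61, 51]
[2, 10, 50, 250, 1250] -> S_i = 2*5^i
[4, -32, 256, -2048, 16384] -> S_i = 4*-8^i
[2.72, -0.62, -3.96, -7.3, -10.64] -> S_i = 2.72 + -3.34*i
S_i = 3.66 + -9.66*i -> [3.66, -6.0, -15.66, -25.32, -34.98]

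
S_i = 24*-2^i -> [24, -48, 96, -192, 384]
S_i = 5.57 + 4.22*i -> [5.57, 9.79, 14.01, 18.23, 22.45]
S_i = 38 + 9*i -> [38, 47, 56, 65, 74]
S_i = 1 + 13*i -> [1, 14, 27, 40, 53]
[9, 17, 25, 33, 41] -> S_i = 9 + 8*i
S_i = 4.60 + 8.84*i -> [4.6, 13.44, 22.28, 31.12, 39.96]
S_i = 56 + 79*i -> [56, 135, 214, 293, 372]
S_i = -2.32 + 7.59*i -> [-2.32, 5.27, 12.86, 20.45, 28.04]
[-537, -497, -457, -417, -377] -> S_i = -537 + 40*i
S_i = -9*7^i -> [-9, -63, -441, -3087, -21609]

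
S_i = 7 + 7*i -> [7, 14, 21, 28, 35]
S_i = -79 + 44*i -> [-79, -35, 9, 53, 97]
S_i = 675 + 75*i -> [675, 750, 825, 900, 975]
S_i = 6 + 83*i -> [6, 89, 172, 255, 338]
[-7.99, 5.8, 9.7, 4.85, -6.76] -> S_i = Random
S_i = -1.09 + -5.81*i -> [-1.09, -6.9, -12.71, -18.52, -24.33]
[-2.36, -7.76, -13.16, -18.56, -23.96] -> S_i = -2.36 + -5.40*i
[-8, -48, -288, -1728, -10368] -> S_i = -8*6^i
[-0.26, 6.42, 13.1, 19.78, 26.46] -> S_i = -0.26 + 6.68*i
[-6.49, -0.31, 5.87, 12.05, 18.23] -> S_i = -6.49 + 6.18*i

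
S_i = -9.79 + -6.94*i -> [-9.79, -16.73, -23.67, -30.61, -37.55]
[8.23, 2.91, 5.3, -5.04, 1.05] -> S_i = Random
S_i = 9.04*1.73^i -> [9.04, 15.64, 27.06, 46.81, 80.98]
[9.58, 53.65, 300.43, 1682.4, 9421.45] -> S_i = 9.58*5.60^i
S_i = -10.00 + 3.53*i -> [-10.0, -6.47, -2.94, 0.59, 4.12]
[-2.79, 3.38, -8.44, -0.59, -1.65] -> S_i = Random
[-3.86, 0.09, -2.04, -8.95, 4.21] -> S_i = Random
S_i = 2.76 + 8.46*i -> [2.76, 11.22, 19.68, 28.14, 36.6]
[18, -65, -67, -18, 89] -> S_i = Random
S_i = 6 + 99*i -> [6, 105, 204, 303, 402]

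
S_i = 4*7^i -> [4, 28, 196, 1372, 9604]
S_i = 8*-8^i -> [8, -64, 512, -4096, 32768]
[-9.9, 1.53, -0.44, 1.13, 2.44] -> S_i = Random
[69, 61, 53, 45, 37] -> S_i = 69 + -8*i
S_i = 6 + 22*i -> [6, 28, 50, 72, 94]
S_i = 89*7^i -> [89, 623, 4361, 30527, 213689]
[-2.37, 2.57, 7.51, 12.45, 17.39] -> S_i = -2.37 + 4.94*i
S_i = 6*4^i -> [6, 24, 96, 384, 1536]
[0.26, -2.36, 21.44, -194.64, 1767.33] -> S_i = 0.26*(-9.08)^i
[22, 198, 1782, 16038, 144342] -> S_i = 22*9^i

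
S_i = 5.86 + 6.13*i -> [5.86, 11.99, 18.12, 24.25, 30.38]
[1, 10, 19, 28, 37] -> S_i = 1 + 9*i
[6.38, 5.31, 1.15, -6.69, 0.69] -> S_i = Random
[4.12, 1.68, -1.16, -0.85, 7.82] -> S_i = Random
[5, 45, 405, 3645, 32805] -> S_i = 5*9^i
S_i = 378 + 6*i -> [378, 384, 390, 396, 402]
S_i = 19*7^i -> [19, 133, 931, 6517, 45619]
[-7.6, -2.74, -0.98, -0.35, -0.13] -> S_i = -7.60*0.36^i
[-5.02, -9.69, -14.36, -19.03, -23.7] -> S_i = -5.02 + -4.67*i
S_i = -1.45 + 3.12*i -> [-1.45, 1.67, 4.79, 7.91, 11.03]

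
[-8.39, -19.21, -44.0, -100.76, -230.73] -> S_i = -8.39*2.29^i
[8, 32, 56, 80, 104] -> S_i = 8 + 24*i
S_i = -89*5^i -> [-89, -445, -2225, -11125, -55625]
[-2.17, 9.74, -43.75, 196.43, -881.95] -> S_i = -2.17*(-4.49)^i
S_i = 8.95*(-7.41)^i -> [8.95, -66.32, 491.43, -3641.48, 26983.35]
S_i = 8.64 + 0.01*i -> [8.64, 8.65, 8.66, 8.67, 8.68]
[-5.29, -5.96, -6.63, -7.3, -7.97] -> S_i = -5.29 + -0.67*i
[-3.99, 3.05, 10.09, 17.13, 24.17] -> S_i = -3.99 + 7.04*i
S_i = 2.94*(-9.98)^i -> [2.94, -29.34, 292.83, -2922.4, 29165.5]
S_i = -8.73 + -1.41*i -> [-8.73, -10.14, -11.55, -12.96, -14.37]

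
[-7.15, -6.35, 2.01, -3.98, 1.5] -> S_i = Random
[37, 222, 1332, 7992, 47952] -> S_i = 37*6^i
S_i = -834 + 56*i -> [-834, -778, -722, -666, -610]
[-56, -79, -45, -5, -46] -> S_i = Random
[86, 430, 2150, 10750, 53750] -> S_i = 86*5^i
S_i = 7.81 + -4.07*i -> [7.81, 3.74, -0.33, -4.4, -8.47]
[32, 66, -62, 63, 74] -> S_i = Random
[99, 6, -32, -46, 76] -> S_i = Random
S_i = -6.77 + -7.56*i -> [-6.77, -14.33, -21.89, -29.45, -37.01]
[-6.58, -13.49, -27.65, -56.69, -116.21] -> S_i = -6.58*2.05^i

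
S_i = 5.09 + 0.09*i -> [5.09, 5.18, 5.27, 5.36, 5.45]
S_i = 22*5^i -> [22, 110, 550, 2750, 13750]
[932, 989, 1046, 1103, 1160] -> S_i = 932 + 57*i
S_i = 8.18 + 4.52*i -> [8.18, 12.7, 17.22, 21.74, 26.26]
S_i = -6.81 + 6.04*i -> [-6.81, -0.77, 5.27, 11.31, 17.35]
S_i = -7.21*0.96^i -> [-7.21, -6.92, -6.64, -6.38, -6.12]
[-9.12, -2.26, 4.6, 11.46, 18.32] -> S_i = -9.12 + 6.86*i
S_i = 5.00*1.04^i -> [5.0, 5.2, 5.41, 5.62, 5.85]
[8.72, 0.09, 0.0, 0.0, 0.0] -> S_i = 8.72*0.01^i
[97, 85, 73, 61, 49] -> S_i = 97 + -12*i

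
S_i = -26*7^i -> [-26, -182, -1274, -8918, -62426]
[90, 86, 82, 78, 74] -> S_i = 90 + -4*i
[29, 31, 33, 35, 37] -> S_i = 29 + 2*i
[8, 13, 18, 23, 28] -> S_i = 8 + 5*i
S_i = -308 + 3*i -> [-308, -305, -302, -299, -296]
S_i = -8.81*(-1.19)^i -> [-8.81, 10.48, -12.48, 14.85, -17.67]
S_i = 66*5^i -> [66, 330, 1650, 8250, 41250]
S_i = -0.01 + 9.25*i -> [-0.01, 9.24, 18.49, 27.74, 36.99]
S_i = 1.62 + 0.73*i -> [1.62, 2.35, 3.08, 3.81, 4.54]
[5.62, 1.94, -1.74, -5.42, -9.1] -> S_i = 5.62 + -3.68*i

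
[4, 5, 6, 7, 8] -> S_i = 4 + 1*i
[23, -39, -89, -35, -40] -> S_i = Random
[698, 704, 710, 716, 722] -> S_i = 698 + 6*i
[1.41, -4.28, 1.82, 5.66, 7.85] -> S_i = Random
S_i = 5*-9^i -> [5, -45, 405, -3645, 32805]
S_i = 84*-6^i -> [84, -504, 3024, -18144, 108864]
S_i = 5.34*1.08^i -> [5.34, 5.77, 6.23, 6.73, 7.27]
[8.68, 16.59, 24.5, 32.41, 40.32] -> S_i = 8.68 + 7.91*i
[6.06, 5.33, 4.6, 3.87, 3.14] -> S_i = 6.06 + -0.73*i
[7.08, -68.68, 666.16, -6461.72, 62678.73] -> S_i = 7.08*(-9.70)^i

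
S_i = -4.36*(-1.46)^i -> [-4.36, 6.37, -9.29, 13.57, -19.81]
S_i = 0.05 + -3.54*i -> [0.05, -3.49, -7.03, -10.57, -14.11]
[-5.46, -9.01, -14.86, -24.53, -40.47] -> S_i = -5.46*1.65^i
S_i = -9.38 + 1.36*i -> [-9.38, -8.02, -6.66, -5.3, -3.94]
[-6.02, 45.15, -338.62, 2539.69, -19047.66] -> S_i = -6.02*(-7.50)^i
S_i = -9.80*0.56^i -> [-9.8, -5.49, -3.07, -1.72, -0.96]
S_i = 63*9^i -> [63, 567, 5103, 45927, 413343]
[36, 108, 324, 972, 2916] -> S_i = 36*3^i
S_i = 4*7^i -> [4, 28, 196, 1372, 9604]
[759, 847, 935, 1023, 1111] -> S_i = 759 + 88*i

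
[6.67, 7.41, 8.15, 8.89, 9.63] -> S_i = 6.67 + 0.74*i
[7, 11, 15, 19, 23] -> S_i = 7 + 4*i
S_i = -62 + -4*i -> [-62, -66, -70, -74, -78]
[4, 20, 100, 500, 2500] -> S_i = 4*5^i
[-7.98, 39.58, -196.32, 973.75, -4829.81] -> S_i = -7.98*(-4.96)^i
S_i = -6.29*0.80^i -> [-6.29, -5.03, -4.03, -3.22, -2.58]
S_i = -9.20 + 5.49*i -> [-9.2, -3.71, 1.78, 7.27, 12.76]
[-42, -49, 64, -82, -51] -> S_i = Random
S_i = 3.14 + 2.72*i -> [3.14, 5.86, 8.58, 11.3, 14.02]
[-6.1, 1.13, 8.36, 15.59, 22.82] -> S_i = -6.10 + 7.23*i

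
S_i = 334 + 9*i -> [334, 343, 352, 361, 370]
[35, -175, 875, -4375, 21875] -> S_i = 35*-5^i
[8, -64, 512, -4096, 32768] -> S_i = 8*-8^i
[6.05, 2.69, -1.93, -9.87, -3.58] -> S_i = Random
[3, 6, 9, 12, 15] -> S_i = 3 + 3*i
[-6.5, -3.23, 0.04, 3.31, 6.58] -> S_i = -6.50 + 3.27*i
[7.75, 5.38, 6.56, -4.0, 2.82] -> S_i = Random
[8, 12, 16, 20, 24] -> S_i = 8 + 4*i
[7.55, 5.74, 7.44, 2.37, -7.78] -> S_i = Random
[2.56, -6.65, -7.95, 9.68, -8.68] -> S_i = Random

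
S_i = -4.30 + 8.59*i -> [-4.3, 4.29, 12.88, 21.47, 30.06]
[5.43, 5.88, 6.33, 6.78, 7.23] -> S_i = 5.43 + 0.45*i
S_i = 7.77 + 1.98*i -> [7.77, 9.75, 11.73, 13.71, 15.69]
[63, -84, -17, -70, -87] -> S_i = Random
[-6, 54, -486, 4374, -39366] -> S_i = -6*-9^i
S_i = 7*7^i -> [7, 49, 343, 2401, 16807]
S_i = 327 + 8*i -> [327, 335, 343, 351, 359]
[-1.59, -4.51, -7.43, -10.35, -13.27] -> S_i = -1.59 + -2.92*i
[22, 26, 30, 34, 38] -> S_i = 22 + 4*i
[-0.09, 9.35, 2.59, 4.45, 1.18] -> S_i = Random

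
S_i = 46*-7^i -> [46, -322, 2254, -15778, 110446]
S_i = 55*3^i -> [55, 165, 495, 1485, 4455]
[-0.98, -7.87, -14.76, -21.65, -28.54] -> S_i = -0.98 + -6.89*i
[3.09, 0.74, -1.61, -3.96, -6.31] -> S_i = 3.09 + -2.35*i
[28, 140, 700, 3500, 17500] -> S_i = 28*5^i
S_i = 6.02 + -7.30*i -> [6.02, -1.28, -8.58, -15.88, -23.18]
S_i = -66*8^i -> [-66, -528, -4224, -33792, -270336]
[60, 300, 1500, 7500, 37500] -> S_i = 60*5^i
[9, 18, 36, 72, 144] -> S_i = 9*2^i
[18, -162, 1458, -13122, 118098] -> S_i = 18*-9^i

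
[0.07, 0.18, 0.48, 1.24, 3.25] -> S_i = 0.07*2.61^i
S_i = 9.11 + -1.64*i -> [9.11, 7.47, 5.83, 4.19, 2.55]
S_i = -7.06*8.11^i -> [-7.06, -57.26, -464.35, -3765.89, -30541.34]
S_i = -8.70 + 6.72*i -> [-8.7, -1.98, 4.74, 11.46, 18.18]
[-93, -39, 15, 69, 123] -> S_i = -93 + 54*i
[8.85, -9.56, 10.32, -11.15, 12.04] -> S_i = 8.85*(-1.08)^i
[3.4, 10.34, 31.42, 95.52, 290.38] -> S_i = 3.40*3.04^i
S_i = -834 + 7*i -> [-834, -827, -820, -813, -806]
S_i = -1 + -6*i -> [-1, -7, -13, -19, -25]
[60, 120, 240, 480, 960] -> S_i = 60*2^i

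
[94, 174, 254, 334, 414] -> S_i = 94 + 80*i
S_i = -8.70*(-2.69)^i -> [-8.7, 23.4, -62.95, 169.35, -455.54]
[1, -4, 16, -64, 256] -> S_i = 1*-4^i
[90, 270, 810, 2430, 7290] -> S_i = 90*3^i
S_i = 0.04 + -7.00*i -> [0.04, -6.96, -13.96, -20.96, -27.96]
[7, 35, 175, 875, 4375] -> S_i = 7*5^i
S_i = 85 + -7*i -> [85, 78, 71, 64, 57]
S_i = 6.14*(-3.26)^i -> [6.14, -20.02, 65.25, -212.73, 693.49]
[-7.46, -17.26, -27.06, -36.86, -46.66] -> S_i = -7.46 + -9.80*i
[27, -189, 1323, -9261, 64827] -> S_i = 27*-7^i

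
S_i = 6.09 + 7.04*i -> [6.09, 13.13, 20.17, 27.21, 34.25]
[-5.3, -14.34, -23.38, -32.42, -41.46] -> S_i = -5.30 + -9.04*i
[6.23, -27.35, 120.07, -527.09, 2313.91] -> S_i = 6.23*(-4.39)^i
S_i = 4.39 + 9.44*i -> [4.39, 13.83, 23.27, 32.71, 42.15]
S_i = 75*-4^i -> [75, -300, 1200, -4800, 19200]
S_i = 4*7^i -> [4, 28, 196, 1372, 9604]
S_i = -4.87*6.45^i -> [-4.87, -31.41, -202.6, -1306.8, -8428.84]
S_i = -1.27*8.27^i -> [-1.27, -10.5, -86.86, -718.32, -5940.54]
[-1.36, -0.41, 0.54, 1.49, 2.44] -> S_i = -1.36 + 0.95*i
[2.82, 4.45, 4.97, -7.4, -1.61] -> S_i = Random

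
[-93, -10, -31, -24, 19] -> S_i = Random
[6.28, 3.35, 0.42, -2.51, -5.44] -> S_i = 6.28 + -2.93*i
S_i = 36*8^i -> [36, 288, 2304, 18432, 147456]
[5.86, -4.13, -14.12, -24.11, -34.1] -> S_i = 5.86 + -9.99*i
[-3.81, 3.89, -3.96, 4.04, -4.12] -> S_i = -3.81*(-1.02)^i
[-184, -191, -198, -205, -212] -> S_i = -184 + -7*i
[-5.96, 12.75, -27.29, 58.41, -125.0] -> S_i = -5.96*(-2.14)^i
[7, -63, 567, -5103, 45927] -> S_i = 7*-9^i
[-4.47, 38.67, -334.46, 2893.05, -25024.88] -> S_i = -4.47*(-8.65)^i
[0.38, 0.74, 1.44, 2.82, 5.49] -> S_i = 0.38*1.95^i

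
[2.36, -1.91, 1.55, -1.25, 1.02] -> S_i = 2.36*(-0.81)^i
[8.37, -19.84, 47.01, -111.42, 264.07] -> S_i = 8.37*(-2.37)^i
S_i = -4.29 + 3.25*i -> [-4.29, -1.04, 2.21, 5.46, 8.71]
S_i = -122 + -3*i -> [-122, -125, -128, -131, -134]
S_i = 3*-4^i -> [3, -12, 48, -192, 768]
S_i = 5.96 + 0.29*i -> [5.96, 6.25, 6.54, 6.83, 7.12]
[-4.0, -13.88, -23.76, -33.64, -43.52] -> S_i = -4.00 + -9.88*i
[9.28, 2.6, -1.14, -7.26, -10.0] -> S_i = Random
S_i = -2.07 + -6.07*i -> [-2.07, -8.14, -14.21, -20.28, -26.35]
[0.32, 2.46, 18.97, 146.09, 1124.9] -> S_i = 0.32*7.70^i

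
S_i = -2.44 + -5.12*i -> [-2.44, -7.56, -12.68, -17.8, -22.92]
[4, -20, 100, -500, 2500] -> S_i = 4*-5^i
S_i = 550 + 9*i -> [550, 559, 568, 577, 586]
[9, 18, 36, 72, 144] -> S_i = 9*2^i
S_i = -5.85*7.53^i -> [-5.85, -44.05, -331.7, -2497.7, -18807.7]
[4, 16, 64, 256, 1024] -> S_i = 4*4^i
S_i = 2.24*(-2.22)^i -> [2.24, -4.97, 11.04, -24.51, 54.41]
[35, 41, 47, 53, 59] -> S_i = 35 + 6*i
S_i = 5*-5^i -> [5, -25, 125, -625, 3125]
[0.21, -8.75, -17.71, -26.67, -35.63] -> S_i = 0.21 + -8.96*i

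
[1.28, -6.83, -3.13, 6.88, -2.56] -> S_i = Random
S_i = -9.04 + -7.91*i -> [-9.04, -16.95, -24.86, -32.77, -40.68]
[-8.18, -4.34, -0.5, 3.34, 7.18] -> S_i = -8.18 + 3.84*i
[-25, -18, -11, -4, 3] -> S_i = -25 + 7*i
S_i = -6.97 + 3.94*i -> [-6.97, -3.03, 0.91, 4.85, 8.79]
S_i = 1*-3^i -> [1, -3, 9, -27, 81]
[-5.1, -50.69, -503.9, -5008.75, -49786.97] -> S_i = -5.10*9.94^i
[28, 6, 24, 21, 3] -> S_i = Random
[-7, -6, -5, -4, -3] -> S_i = -7 + 1*i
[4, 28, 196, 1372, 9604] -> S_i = 4*7^i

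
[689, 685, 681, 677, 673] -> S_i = 689 + -4*i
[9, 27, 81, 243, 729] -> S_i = 9*3^i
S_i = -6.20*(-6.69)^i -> [-6.2, 41.48, -277.49, 1856.39, -12419.27]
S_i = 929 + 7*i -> [929, 936, 943, 950, 957]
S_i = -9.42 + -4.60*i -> [-9.42, -14.02, -18.62, -23.22, -27.82]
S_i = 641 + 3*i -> [641, 644, 647, 650, 653]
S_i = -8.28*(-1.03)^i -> [-8.28, 8.53, -8.78, 9.05, -9.32]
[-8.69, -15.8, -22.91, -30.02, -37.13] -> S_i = -8.69 + -7.11*i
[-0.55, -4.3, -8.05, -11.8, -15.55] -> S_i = -0.55 + -3.75*i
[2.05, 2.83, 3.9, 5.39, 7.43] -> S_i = 2.05*1.38^i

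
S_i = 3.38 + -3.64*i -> [3.38, -0.26, -3.9, -7.54, -11.18]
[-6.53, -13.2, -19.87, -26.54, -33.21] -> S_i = -6.53 + -6.67*i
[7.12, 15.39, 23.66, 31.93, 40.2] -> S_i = 7.12 + 8.27*i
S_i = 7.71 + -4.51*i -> [7.71, 3.2, -1.31, -5.82, -10.33]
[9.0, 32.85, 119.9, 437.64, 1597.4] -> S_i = 9.00*3.65^i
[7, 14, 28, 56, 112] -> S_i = 7*2^i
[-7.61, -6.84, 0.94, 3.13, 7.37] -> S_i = Random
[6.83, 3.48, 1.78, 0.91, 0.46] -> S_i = 6.83*0.51^i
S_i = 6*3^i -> [6, 18, 54, 162, 486]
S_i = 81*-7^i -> [81, -567, 3969, -27783, 194481]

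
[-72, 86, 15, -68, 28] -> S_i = Random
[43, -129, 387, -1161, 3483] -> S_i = 43*-3^i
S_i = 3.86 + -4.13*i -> [3.86, -0.27, -4.4, -8.53, -12.66]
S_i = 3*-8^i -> [3, -24, 192, -1536, 12288]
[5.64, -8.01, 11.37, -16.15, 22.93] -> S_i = 5.64*(-1.42)^i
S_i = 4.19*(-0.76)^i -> [4.19, -3.18, 2.42, -1.84, 1.4]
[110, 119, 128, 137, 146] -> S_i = 110 + 9*i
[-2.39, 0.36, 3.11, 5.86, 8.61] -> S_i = -2.39 + 2.75*i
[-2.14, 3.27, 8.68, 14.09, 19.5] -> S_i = -2.14 + 5.41*i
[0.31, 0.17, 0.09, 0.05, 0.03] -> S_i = 0.31*0.55^i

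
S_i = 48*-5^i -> [48, -240, 1200, -6000, 30000]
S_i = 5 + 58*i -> [5, 63, 121, 179, 237]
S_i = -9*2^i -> [-9, -18, -36, -72, -144]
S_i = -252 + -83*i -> [-252, -335, -418, -501, -584]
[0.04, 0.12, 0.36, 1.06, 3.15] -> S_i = 0.04*2.98^i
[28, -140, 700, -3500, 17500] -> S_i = 28*-5^i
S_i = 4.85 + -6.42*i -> [4.85, -1.57, -7.99, -14.41, -20.83]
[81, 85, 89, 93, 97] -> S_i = 81 + 4*i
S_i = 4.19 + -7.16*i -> [4.19, -2.97, -10.13, -17.29, -24.45]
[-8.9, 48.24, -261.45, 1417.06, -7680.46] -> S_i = -8.90*(-5.42)^i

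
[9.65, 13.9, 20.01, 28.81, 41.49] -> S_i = 9.65*1.44^i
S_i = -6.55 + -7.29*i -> [-6.55, -13.84, -21.13, -28.42, -35.71]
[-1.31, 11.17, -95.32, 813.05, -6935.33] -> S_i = -1.31*(-8.53)^i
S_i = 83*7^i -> [83, 581, 4067, 28469, 199283]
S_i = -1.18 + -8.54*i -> [-1.18, -9.72, -18.26, -26.8, -35.34]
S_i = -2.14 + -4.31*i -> [-2.14, -6.45, -10.76, -15.07, -19.38]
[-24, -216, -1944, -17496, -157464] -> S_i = -24*9^i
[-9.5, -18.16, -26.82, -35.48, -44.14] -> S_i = -9.50 + -8.66*i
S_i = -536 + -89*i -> [-536, -625, -714, -803, -892]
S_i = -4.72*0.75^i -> [-4.72, -3.54, -2.66, -1.99, -1.49]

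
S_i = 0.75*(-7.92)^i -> [0.75, -5.94, 47.04, -372.59, 2950.95]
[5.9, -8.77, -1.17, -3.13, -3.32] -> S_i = Random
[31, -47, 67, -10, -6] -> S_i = Random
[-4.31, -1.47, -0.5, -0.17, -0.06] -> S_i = -4.31*0.34^i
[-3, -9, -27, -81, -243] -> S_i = -3*3^i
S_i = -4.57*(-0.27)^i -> [-4.57, 1.23, -0.33, 0.09, -0.02]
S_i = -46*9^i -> [-46, -414, -3726, -33534, -301806]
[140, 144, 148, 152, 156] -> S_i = 140 + 4*i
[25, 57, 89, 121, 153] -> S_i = 25 + 32*i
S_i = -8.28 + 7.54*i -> [-8.28, -0.74, 6.8, 14.34, 21.88]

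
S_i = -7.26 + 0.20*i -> [-7.26, -7.06, -6.86, -6.66, -6.46]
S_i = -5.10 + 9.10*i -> [-5.1, 4.0, 13.1, 22.2, 31.3]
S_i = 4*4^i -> [4, 16, 64, 256, 1024]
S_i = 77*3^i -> [77, 231, 693, 2079, 6237]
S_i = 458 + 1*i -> [458, 459, 460, 461, 462]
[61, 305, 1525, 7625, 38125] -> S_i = 61*5^i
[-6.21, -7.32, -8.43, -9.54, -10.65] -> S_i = -6.21 + -1.11*i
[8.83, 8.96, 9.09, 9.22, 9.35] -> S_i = 8.83 + 0.13*i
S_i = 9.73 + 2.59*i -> [9.73, 12.32, 14.91, 17.5, 20.09]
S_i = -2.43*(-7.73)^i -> [-2.43, 18.78, -145.2, 1122.39, -8676.09]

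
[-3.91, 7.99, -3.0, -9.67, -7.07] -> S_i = Random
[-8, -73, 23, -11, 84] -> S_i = Random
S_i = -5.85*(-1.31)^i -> [-5.85, 7.66, -10.04, 13.15, -17.23]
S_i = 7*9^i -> [7, 63, 567, 5103, 45927]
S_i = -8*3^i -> [-8, -24, -72, -216, -648]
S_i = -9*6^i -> [-9, -54, -324, -1944, -11664]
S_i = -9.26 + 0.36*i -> [-9.26, -8.9, -8.54, -8.18, -7.82]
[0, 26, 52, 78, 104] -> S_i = 0 + 26*i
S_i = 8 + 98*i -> [8, 106, 204, 302, 400]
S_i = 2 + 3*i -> [2, 5, 8, 11, 14]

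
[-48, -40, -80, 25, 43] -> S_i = Random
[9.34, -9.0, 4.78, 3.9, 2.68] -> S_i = Random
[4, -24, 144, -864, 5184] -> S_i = 4*-6^i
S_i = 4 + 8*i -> [4, 12, 20, 28, 36]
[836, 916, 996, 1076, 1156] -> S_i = 836 + 80*i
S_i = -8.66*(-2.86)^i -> [-8.66, 24.77, -70.84, 202.59, -579.4]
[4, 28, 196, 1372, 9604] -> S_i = 4*7^i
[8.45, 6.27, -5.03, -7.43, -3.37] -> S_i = Random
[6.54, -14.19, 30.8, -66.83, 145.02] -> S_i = 6.54*(-2.17)^i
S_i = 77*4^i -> [77, 308, 1232, 4928, 19712]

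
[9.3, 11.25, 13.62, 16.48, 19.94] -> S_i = 9.30*1.21^i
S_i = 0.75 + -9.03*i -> [0.75, -8.28, -17.31, -26.34, -35.37]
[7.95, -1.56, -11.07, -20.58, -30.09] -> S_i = 7.95 + -9.51*i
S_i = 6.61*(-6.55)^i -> [6.61, -43.3, 283.59, -1857.49, 12166.53]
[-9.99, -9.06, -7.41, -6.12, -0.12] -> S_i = Random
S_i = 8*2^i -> [8, 16, 32, 64, 128]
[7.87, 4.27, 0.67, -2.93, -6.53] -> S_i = 7.87 + -3.60*i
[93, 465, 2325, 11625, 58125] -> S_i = 93*5^i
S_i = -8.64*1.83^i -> [-8.64, -15.81, -28.93, -52.95, -96.9]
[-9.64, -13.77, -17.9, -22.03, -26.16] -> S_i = -9.64 + -4.13*i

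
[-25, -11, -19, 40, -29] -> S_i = Random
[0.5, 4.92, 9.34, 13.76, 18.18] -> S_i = 0.50 + 4.42*i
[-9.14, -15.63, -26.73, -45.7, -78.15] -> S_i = -9.14*1.71^i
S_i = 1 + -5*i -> [1, -4, -9, -14, -19]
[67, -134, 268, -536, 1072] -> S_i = 67*-2^i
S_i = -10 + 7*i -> [-10, -3, 4, 11, 18]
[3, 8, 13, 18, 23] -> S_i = 3 + 5*i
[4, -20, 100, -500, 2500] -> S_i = 4*-5^i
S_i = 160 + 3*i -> [160, 163, 166, 169, 172]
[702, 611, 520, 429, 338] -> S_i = 702 + -91*i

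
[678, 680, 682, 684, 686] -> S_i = 678 + 2*i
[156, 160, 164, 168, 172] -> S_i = 156 + 4*i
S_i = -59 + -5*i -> [-59, -64, -69, -74, -79]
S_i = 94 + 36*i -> [94, 130, 166, 202, 238]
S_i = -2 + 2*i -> [-2, 0, 2, 4, 6]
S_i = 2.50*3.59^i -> [2.5, 8.98, 32.22, 115.67, 415.26]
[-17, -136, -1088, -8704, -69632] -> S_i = -17*8^i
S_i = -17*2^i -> [-17, -34, -68, -136, -272]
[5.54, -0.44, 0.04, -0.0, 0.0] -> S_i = 5.54*(-0.08)^i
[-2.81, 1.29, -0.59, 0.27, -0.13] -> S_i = -2.81*(-0.46)^i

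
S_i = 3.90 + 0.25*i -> [3.9, 4.15, 4.4, 4.65, 4.9]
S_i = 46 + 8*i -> [46, 54, 62, 70, 78]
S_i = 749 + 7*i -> [749, 756, 763, 770, 777]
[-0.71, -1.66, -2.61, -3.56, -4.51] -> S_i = -0.71 + -0.95*i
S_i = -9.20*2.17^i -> [-9.2, -19.96, -43.32, -94.01, -204.0]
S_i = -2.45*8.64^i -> [-2.45, -21.17, -182.89, -1580.18, -13652.78]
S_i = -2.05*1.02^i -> [-2.05, -2.09, -2.13, -2.18, -2.22]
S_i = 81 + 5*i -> [81, 86, 91, 96, 101]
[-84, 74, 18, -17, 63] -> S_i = Random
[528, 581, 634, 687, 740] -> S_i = 528 + 53*i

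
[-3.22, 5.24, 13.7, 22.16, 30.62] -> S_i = -3.22 + 8.46*i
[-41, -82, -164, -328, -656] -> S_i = -41*2^i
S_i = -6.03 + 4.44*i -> [-6.03, -1.59, 2.85, 7.29, 11.73]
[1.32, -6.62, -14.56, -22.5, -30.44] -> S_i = 1.32 + -7.94*i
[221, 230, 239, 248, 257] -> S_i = 221 + 9*i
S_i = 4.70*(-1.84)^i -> [4.7, -8.65, 15.91, -29.28, 53.87]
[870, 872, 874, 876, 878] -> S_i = 870 + 2*i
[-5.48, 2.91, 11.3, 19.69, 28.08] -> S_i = -5.48 + 8.39*i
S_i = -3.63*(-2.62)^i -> [-3.63, 9.51, -24.92, 65.28, -171.05]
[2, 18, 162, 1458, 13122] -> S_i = 2*9^i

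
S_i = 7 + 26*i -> [7, 33, 59, 85, 111]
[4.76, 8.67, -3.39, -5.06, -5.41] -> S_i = Random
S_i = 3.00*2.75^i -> [3.0, 8.25, 22.69, 62.39, 171.57]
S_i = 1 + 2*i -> [1, 3, 5, 7, 9]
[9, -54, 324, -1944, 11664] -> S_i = 9*-6^i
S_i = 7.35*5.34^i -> [7.35, 39.25, 209.59, 1119.21, 5976.57]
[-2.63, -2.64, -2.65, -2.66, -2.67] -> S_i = -2.63 + -0.01*i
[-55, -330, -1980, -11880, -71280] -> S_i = -55*6^i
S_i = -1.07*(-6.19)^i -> [-1.07, 6.62, -41.0, 253.78, -1570.89]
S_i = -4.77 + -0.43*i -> [-4.77, -5.2, -5.63, -6.06, -6.49]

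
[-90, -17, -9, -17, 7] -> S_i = Random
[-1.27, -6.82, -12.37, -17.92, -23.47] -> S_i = -1.27 + -5.55*i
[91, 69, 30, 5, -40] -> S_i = Random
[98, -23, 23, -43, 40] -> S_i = Random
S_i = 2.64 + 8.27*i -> [2.64, 10.91, 19.18, 27.45, 35.72]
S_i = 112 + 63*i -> [112, 175, 238, 301, 364]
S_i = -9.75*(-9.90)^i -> [-9.75, 96.52, -955.6, 9460.42, -93658.11]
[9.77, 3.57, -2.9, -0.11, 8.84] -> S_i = Random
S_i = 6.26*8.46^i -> [6.26, 52.96, 448.04, 3790.4, 32066.81]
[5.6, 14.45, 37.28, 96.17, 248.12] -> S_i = 5.60*2.58^i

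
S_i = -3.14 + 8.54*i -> [-3.14, 5.4, 13.94, 22.48, 31.02]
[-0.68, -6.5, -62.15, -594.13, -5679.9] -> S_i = -0.68*9.56^i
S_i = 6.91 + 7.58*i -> [6.91, 14.49, 22.07, 29.65, 37.23]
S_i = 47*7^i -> [47, 329, 2303, 16121, 112847]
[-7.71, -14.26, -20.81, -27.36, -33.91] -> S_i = -7.71 + -6.55*i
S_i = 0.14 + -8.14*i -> [0.14, -8.0, -16.14, -24.28, -32.42]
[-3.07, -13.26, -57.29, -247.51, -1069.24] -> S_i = -3.07*4.32^i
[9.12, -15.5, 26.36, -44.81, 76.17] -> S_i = 9.12*(-1.70)^i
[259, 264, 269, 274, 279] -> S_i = 259 + 5*i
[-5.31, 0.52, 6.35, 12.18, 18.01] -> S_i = -5.31 + 5.83*i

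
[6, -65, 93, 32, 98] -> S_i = Random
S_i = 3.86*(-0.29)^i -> [3.86, -1.12, 0.32, -0.09, 0.03]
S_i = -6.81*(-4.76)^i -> [-6.81, 32.42, -154.3, 734.46, -3496.03]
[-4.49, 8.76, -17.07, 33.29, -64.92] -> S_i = -4.49*(-1.95)^i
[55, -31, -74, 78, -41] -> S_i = Random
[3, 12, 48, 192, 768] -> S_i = 3*4^i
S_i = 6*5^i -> [6, 30, 150, 750, 3750]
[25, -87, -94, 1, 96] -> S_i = Random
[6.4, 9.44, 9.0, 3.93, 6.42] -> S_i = Random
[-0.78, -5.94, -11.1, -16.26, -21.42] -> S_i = -0.78 + -5.16*i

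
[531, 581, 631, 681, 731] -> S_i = 531 + 50*i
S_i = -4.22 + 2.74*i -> [-4.22, -1.48, 1.26, 4.0, 6.74]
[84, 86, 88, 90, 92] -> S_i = 84 + 2*i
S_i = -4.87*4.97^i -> [-4.87, -24.2, -120.29, -597.86, -2971.35]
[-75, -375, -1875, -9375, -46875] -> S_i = -75*5^i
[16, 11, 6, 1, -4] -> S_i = 16 + -5*i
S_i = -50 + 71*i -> [-50, 21, 92, 163, 234]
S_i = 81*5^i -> [81, 405, 2025, 10125, 50625]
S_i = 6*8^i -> [6, 48, 384, 3072, 24576]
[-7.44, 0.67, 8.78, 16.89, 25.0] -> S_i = -7.44 + 8.11*i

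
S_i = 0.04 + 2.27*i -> [0.04, 2.31, 4.58, 6.85, 9.12]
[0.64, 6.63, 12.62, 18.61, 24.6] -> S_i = 0.64 + 5.99*i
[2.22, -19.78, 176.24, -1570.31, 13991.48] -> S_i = 2.22*(-8.91)^i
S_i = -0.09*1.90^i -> [-0.09, -0.17, -0.32, -0.62, -1.17]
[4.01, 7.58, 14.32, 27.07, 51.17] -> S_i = 4.01*1.89^i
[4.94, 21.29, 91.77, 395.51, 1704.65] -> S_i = 4.94*4.31^i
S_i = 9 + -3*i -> [9, 6, 3, 0, -3]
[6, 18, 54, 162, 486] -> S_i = 6*3^i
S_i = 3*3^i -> [3, 9, 27, 81, 243]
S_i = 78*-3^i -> [78, -234, 702, -2106, 6318]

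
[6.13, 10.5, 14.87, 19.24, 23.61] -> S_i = 6.13 + 4.37*i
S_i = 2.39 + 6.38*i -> [2.39, 8.77, 15.15, 21.53, 27.91]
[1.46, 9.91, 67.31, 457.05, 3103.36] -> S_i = 1.46*6.79^i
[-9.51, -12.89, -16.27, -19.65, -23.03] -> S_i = -9.51 + -3.38*i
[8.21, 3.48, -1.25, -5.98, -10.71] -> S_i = 8.21 + -4.73*i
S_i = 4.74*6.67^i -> [4.74, 31.62, 210.88, 1406.55, 9381.7]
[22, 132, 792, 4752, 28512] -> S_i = 22*6^i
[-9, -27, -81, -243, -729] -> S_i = -9*3^i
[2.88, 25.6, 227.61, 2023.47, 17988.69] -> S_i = 2.88*8.89^i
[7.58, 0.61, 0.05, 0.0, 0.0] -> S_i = 7.58*0.08^i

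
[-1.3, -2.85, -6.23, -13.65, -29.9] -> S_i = -1.30*2.19^i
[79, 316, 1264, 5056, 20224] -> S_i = 79*4^i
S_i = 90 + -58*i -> [90, 32, -26, -84, -142]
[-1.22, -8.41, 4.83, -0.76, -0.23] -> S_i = Random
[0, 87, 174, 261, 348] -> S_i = 0 + 87*i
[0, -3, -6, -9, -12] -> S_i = 0 + -3*i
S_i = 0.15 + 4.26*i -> [0.15, 4.41, 8.67, 12.93, 17.19]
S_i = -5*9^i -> [-5, -45, -405, -3645, -32805]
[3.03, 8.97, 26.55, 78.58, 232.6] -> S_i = 3.03*2.96^i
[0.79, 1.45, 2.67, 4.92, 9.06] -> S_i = 0.79*1.84^i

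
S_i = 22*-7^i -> [22, -154, 1078, -7546, 52822]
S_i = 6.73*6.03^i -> [6.73, 40.58, 244.71, 1475.59, 8897.83]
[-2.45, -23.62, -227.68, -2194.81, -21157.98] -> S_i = -2.45*9.64^i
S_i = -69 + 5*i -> [-69, -64, -59, -54, -49]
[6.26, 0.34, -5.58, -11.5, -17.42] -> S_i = 6.26 + -5.92*i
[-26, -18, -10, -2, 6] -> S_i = -26 + 8*i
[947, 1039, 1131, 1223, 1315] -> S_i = 947 + 92*i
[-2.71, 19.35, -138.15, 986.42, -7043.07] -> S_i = -2.71*(-7.14)^i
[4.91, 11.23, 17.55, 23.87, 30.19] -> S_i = 4.91 + 6.32*i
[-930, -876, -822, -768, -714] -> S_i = -930 + 54*i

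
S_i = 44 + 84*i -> [44, 128, 212, 296, 380]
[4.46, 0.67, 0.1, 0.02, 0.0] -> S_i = 4.46*0.15^i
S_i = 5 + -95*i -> [5, -90, -185, -280, -375]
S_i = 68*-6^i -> [68, -408, 2448, -14688, 88128]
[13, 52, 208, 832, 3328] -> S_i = 13*4^i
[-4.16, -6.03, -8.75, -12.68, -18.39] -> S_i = -4.16*1.45^i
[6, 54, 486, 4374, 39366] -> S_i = 6*9^i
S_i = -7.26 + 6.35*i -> [-7.26, -0.91, 5.44, 11.79, 18.14]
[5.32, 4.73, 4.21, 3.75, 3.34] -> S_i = 5.32*0.89^i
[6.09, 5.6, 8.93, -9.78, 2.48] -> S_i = Random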